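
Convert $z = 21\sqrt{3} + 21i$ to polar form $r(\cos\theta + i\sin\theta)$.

r = |z| = sqrt(a^2 + b^2) = sqrt((21*sqrt(3))^2 + (21)^2) = sqrt(1323 + 441) = sqrt(1764) = 42
θ = arctan(b/a) = arctan(21/36.3731) (quadrant-adjusted) = 30°
z = 42(cos 30° + i sin 30°)


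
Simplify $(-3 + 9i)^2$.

(a + bi)^2 = a^2 - b^2 + 2abi
= (-3)^2 - 9^2 + 2*(-3)*9i
= -72 - 54i


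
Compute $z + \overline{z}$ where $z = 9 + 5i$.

z + conjugate(z) = (a + bi) + (a - bi) = 2a
= 2 * 9 = 18


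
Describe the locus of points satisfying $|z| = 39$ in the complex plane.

|z| = 39 means sqrt(x^2 + y^2) = 39
This is a circle of radius 39 centered at the origin


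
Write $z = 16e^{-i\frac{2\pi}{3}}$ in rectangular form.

a = r cos θ = 16 * -1/2 = -8
b = r sin θ = 16 * -sqrt(3)/2 = -8*sqrt(3)
z = -8 - 8*sqrt(3)i


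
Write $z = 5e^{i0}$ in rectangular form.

a = r cos θ = 5 * 1 = 5
b = r sin θ = 5 * 0 = 0
z = 5


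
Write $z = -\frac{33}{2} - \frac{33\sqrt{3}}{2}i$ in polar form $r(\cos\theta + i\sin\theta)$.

r = |z| = sqrt(a^2 + b^2) = sqrt((-33/2)^2 + (-33*sqrt(3)/2)^2) = sqrt(1089/4 + 3267/4) = sqrt(1089) = 33
θ = arctan(b/a) = arctan(-28.5788/-16.5) (quadrant-adjusted) = 240°
z = 33(cos 240° + i sin 240°)


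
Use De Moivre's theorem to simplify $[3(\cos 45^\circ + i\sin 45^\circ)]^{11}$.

By De Moivre: z^n = r^n(cos(nθ) + i sin(nθ))
= 3^11(cos(11*45°) + i sin(11*45°))
= 177147(cos 135° + i sin 135°)
= -177147*sqrt(2)/2 + (177147*sqrt(2)/2)i


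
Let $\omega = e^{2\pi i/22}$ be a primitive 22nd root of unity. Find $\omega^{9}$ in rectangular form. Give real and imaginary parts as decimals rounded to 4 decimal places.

ω^9 = e^(2πi·9/22) = e^(i·9π/11)
= cos(9π/11) + i sin(9π/11)
= -0.8413 + 0.5406i


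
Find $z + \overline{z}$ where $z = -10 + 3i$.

z + conjugate(z) = (a + bi) + (a - bi) = 2a
= 2 * (-10) = -20


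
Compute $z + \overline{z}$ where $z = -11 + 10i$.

z + conjugate(z) = (a + bi) + (a - bi) = 2a
= 2 * (-11) = -22


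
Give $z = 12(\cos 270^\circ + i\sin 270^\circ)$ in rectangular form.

a = r cos θ = 12 * 0 = 0
b = r sin θ = 12 * -1 = -12
z = -12i


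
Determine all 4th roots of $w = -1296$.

|w| = 1296, arg(w) = 180°
Root modulus = 1296^(1/4) = 6
Root arguments: θ_k = (180° + 360°k)/4 for k = 0, 1, ..., 3
Roots: 3*sqrt(2) + 3*sqrt(2)i, -3*sqrt(2) + 3*sqrt(2)i, -3*sqrt(2) - 3*sqrt(2)i, 3*sqrt(2) - 3*sqrt(2)i


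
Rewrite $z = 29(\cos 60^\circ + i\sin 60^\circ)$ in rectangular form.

a = r cos θ = 29 * 1/2 = 29/2
b = r sin θ = 29 * sqrt(3)/2 = 29*sqrt(3)/2
z = 29/2 + (29*sqrt(3)/2)i


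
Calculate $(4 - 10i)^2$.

(a + bi)^2 = a^2 - b^2 + 2abi
= 4^2 - (-10)^2 + 2*4*(-10)i
= -84 - 80i


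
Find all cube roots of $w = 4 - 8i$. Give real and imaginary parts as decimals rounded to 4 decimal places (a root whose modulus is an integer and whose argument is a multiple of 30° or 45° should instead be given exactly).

|w| = sqrt(80) ≈ 8.944272, arg(w) ≈ 296.565051°
Root modulus = sqrt(80)^(1/3) ≈ 2.075782
Root arguments: θ_k = (arg(w) + 360°k)/3 for k = 0, 1, ..., 2
Compute each root as (root modulus)(cos θ_k + i sin θ_k) using full-precision intermediates, then round to 4 decimal places.
Roots: -0.3195 + 2.0510i, -1.6165 - 1.3022i, 1.9360 - 0.7488i


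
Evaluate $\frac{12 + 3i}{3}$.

Divisor is real, so divide each part by 3:
= 4 + i


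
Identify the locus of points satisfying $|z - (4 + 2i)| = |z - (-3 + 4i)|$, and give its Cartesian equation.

|z - z1| = |z - z2| means z is equidistant from z1 and z2,
i.e. the perpendicular bisector of the segment from (4, 2) to (-3, 4) (midpoint (1/2, 3)).
With z = x + yi, square both sides:
(x - 4)^2 + (y - 2)^2 = (x - (-3))^2 + (y - 4)^2
The x^2 and y^2 terms cancel: -14x + 4y = 25 - 20 = 5
Simplify: 14x - 4y = -5
Locus: Perpendicular bisector of the segment from (4, 2) to (-3, 4): the line 14x - 4y = -5


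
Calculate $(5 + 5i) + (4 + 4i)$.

(5 + 4) + (5 + 4)i = 9 + 9i


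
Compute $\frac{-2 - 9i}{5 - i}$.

Multiply numerator and denominator by conjugate (5 + i):
= (-2 - 9i)(5 + i) / (5^2 + (-1)^2)
= (-1 - 47i) / 26
= -1/26 - (47/26)i


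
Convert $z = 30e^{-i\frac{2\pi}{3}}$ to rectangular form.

a = r cos θ = 30 * -1/2 = -15
b = r sin θ = 30 * -sqrt(3)/2 = -15*sqrt(3)
z = -15 - 15*sqrt(3)i


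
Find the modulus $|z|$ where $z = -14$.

|z| = sqrt(a^2 + b^2) = sqrt((-14)^2 + 0^2) = sqrt(196) = 14


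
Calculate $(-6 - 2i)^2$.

(a + bi)^2 = a^2 - b^2 + 2abi
= (-6)^2 - (-2)^2 + 2*(-6)*(-2)i
= 32 + 24i


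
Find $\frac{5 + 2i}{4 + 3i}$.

Multiply numerator and denominator by conjugate (4 - 3i):
= (5 + 2i)(4 - 3i) / (4^2 + 3^2)
= (26 - 7i) / 25
= 26/25 - (7/25)i


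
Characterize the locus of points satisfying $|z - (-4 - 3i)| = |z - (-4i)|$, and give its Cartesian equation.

|z - z1| = |z - z2| means z is equidistant from z1 and z2,
i.e. the perpendicular bisector of the segment from (-4, -3) to (0, -4) (midpoint (-2, -7/2)).
With z = x + yi, square both sides:
(x - (-4))^2 + (y - (-3))^2 = (x - 0)^2 + (y - (-4))^2
The x^2 and y^2 terms cancel: 8x + (-2)y = 16 - 25 = -9
Simplify: 8x - 2y = -9
Locus: Perpendicular bisector of the segment from (-4, -3) to (0, -4): the line 8x - 2y = -9


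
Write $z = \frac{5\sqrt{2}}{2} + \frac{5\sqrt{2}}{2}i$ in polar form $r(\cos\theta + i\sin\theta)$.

r = |z| = sqrt(a^2 + b^2) = sqrt((5*sqrt(2)/2)^2 + (5*sqrt(2)/2)^2) = sqrt(25/2 + 25/2) = sqrt(25) = 5
θ = arctan(b/a) = arctan(3.5355/3.5355) (quadrant-adjusted) = 45°
z = 5(cos 45° + i sin 45°)


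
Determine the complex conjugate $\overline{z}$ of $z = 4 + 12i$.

If z = a + bi, then conjugate(z) = a - bi
conjugate(4 + 12i) = 4 - 12i


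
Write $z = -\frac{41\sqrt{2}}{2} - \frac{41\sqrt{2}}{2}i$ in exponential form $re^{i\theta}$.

r = |z| = sqrt((-41*sqrt(2)/2)^2 + (-41*sqrt(2)/2)^2) = sqrt(1681/2 + 1681/2) = sqrt(1681) = 41
θ = arctan(b/a) = arctan(-28.9914/-28.9914) (quadrant-adjusted) = 225° = 5π/4
z = 41e^(i*5π/4)


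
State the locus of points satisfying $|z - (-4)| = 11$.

|z - z0| = r describes a circle centered at z0 with radius r
Here z0 = -4 and r = 11
Locus: Circle centered at (-4, 0) with radius 11


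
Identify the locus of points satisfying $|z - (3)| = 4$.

|z - z0| = r describes a circle centered at z0 with radius r
Here z0 = 3 and r = 4
Locus: Circle centered at (3, 0) with radius 4


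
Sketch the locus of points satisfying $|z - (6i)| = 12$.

|z - z0| = r describes a circle centered at z0 with radius r
Here z0 = 6i and r = 12
Locus: Circle centered at (0, 6) with radius 12


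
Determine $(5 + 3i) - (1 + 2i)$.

(5 - 1) + (3 - 2)i = 4 + i


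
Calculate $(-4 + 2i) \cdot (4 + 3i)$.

(a1*a2 - b1*b2) + (a1*b2 + b1*a2)i
= (-16 - 6) + (-12 + 8)i
= -22 - 4i


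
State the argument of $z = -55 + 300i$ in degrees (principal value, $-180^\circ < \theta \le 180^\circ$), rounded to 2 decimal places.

θ = arctan(b/a) = arctan(300/-55) (quadrant-adjusted) = 100.39°


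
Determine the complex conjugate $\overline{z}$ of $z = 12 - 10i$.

If z = a + bi, then conjugate(z) = a - bi
conjugate(12 - 10i) = 12 + 10i


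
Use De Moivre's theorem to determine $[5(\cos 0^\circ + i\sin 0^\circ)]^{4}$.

By De Moivre: z^n = r^n(cos(nθ) + i sin(nθ))
= 5^4(cos(4*0°) + i sin(4*0°))
= 625(cos 0° + i sin 0°)
= 625


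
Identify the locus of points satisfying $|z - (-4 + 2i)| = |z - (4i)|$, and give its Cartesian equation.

|z - z1| = |z - z2| means z is equidistant from z1 and z2,
i.e. the perpendicular bisector of the segment from (-4, 2) to (0, 4) (midpoint (-2, 3)).
With z = x + yi, square both sides:
(x - (-4))^2 + (y - 2)^2 = (x - 0)^2 + (y - 4)^2
The x^2 and y^2 terms cancel: 8x + 4y = 16 - 20 = -4
Simplify: 2x + y = -1
Locus: Perpendicular bisector of the segment from (-4, 2) to (0, 4): the line 2x + y = -1


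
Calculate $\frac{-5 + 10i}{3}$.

Divisor is real, so divide each part by 3:
= -5/3 + (10/3)i


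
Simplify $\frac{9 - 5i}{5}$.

Divisor is real, so divide each part by 5:
= 9/5 - i


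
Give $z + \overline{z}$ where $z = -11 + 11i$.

z + conjugate(z) = (a + bi) + (a - bi) = 2a
= 2 * (-11) = -22


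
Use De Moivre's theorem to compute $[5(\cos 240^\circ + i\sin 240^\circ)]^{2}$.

By De Moivre: z^n = r^n(cos(nθ) + i sin(nθ))
= 5^2(cos(2*240°) + i sin(2*240°))
= 25(cos 120° + i sin 120°)
= -25/2 + (25*sqrt(3)/2)i


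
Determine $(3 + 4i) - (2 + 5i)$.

(3 - 2) + (4 - 5)i = 1 - i


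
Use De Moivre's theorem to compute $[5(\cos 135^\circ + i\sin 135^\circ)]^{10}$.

By De Moivre: z^n = r^n(cos(nθ) + i sin(nθ))
= 5^10(cos(10*135°) + i sin(10*135°))
= 9765625(cos 270° + i sin 270°)
= -9765625i


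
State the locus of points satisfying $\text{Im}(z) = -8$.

Im(z) = y where z = x + yi; the equation y = -8 is satisfied by all points with that y-coordinate
Locus: Horizontal line y = -8


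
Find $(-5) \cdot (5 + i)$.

(a1*a2 - b1*b2) + (a1*b2 + b1*a2)i
= (-25 - 0) + (-5 + 0)i
= -25 - 5i


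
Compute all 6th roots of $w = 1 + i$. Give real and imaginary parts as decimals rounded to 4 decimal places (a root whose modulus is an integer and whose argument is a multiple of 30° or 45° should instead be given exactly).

|w| = sqrt(2) ≈ 1.414214, arg(w) = 45°
Root modulus = sqrt(2)^(1/6) ≈ 1.059463
Root arguments: θ_k = (45° + 360°k)/6 for k = 0, 1, ..., 5
Compute each root as (root modulus)(cos θ_k + i sin θ_k) using full-precision intermediates, then round to 4 decimal places.
Roots: 1.0504 + 0.1383i, 0.4054 + 0.9788i, -0.6450 + 0.8405i, -1.0504 - 0.1383i, -0.4054 - 0.9788i, 0.6450 - 0.8405i


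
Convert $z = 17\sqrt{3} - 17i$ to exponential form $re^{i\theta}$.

r = |z| = sqrt((17*sqrt(3))^2 + (-17)^2) = sqrt(867 + 289) = sqrt(1156) = 34
θ = arctan(b/a) = arctan(-17/29.4449) (quadrant-adjusted) = -30° = -π/6
z = 34e^(-i*π/6)


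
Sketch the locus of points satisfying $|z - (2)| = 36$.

|z - z0| = r describes a circle centered at z0 with radius r
Here z0 = 2 and r = 36
Locus: Circle centered at (2, 0) with radius 36


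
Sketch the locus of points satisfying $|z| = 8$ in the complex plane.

|z| = 8 means sqrt(x^2 + y^2) = 8
This is a circle of radius 8 centered at the origin


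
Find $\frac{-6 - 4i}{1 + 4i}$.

Multiply numerator and denominator by conjugate (1 - 4i):
= (-6 - 4i)(1 - 4i) / (1^2 + 4^2)
= (-22 + 20i) / 17
= -22/17 + (20/17)i


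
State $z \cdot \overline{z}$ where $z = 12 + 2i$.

z * conjugate(z) = |z|^2 = a^2 + b^2
= 12^2 + 2^2 = 148


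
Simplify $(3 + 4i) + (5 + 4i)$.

(3 + 5) + (4 + 4)i = 8 + 8i


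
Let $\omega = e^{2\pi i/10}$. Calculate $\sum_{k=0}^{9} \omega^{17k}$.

Let ζ = ω^17 = e^(2πi·17/10). Since 10 ∤ 17, ζ ≠ 1.
Sum = Σ_{k=0}^{9} ζ^k = (ζ^10 - 1)/(ζ - 1) = (ω^{17·10} - 1)/(ζ - 1) = (1 - 1)/(ζ - 1) = 0


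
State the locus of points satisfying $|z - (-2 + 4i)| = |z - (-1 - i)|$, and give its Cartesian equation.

|z - z1| = |z - z2| means z is equidistant from z1 and z2,
i.e. the perpendicular bisector of the segment from (-2, 4) to (-1, -1) (midpoint (-3/2, 3/2)).
With z = x + yi, square both sides:
(x - (-2))^2 + (y - 4)^2 = (x - (-1))^2 + (y - (-1))^2
The x^2 and y^2 terms cancel: 2x + (-10)y = 2 - 20 = -18
Simplify: x - 5y = -9
Locus: Perpendicular bisector of the segment from (-2, 4) to (-1, -1): the line x - 5y = -9


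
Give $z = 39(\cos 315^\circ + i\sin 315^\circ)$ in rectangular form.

a = r cos θ = 39 * sqrt(2)/2 = 39*sqrt(2)/2
b = r sin θ = 39 * -sqrt(2)/2 = -39*sqrt(2)/2
z = 39*sqrt(2)/2 - (39*sqrt(2)/2)i


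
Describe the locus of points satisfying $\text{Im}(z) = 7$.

Im(z) = y where z = x + yi; the equation y = 7 is satisfied by all points with that y-coordinate
Locus: Horizontal line y = 7


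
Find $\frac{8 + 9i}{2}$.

Divisor is real, so divide each part by 2:
= 4 + (9/2)i


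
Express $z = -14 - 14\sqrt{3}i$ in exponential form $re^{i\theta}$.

r = |z| = sqrt((-14)^2 + (-14*sqrt(3))^2) = sqrt(196 + 588) = sqrt(784) = 28
θ = arctan(b/a) = arctan(-24.2487/-14) (quadrant-adjusted) = -120° = -2π/3
z = 28e^(-i*2π/3)


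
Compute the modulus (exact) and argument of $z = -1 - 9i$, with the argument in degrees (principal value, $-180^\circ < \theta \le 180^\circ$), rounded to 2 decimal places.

|z| = sqrt((-1)^2 + (-9)^2) = sqrt(82)
arg(z) = arctan(b/a) = arctan(-9/-1) (quadrant-adjusted) = -96.34°


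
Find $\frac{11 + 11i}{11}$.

Divisor is real, so divide each part by 11:
= 1 + i


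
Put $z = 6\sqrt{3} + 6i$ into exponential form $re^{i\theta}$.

r = |z| = sqrt((6*sqrt(3))^2 + (6)^2) = sqrt(108 + 36) = sqrt(144) = 12
θ = arctan(b/a) = arctan(6/10.3923) (quadrant-adjusted) = 30° = π/6
z = 12e^(i*π/6)


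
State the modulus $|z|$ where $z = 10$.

|z| = sqrt(a^2 + b^2) = sqrt(10^2 + 0^2) = sqrt(100) = 10


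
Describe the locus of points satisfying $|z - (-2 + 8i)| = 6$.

|z - z0| = r describes a circle centered at z0 with radius r
Here z0 = -2 + 8i and r = 6
Locus: Circle centered at (-2, 8) with radius 6


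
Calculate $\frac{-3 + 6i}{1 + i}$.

Multiply numerator and denominator by conjugate (1 - i):
= (-3 + 6i)(1 - i) / (1^2 + 1^2)
= (3 + 9i) / 2
= 3/2 + (9/2)i


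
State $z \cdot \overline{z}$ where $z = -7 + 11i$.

z * conjugate(z) = |z|^2 = a^2 + b^2
= (-7)^2 + 11^2 = 170


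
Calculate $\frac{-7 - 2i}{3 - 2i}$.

Multiply numerator and denominator by conjugate (3 + 2i):
= (-7 - 2i)(3 + 2i) / (3^2 + (-2)^2)
= (-17 - 20i) / 13
= -17/13 - (20/13)i


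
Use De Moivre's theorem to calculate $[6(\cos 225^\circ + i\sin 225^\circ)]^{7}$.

By De Moivre: z^n = r^n(cos(nθ) + i sin(nθ))
= 6^7(cos(7*225°) + i sin(7*225°))
= 279936(cos 135° + i sin 135°)
= -139968*sqrt(2) + 139968*sqrt(2)i


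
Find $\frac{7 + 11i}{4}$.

Divisor is real, so divide each part by 4:
= 7/4 + (11/4)i


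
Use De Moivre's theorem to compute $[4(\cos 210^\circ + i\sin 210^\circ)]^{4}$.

By De Moivre: z^n = r^n(cos(nθ) + i sin(nθ))
= 4^4(cos(4*210°) + i sin(4*210°))
= 256(cos 120° + i sin 120°)
= -128 + 128*sqrt(3)i


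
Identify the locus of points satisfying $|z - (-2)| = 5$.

|z - z0| = r describes a circle centered at z0 with radius r
Here z0 = -2 and r = 5
Locus: Circle centered at (-2, 0) with radius 5


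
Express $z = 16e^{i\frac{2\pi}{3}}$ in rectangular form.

a = r cos θ = 16 * -1/2 = -8
b = r sin θ = 16 * sqrt(3)/2 = 8*sqrt(3)
z = -8 + 8*sqrt(3)i


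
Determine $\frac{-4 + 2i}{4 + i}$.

Multiply numerator and denominator by conjugate (4 - i):
= (-4 + 2i)(4 - i) / (4^2 + 1^2)
= (-14 + 12i) / 17
= -14/17 + (12/17)i


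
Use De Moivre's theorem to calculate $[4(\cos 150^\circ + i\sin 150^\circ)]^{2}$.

By De Moivre: z^n = r^n(cos(nθ) + i sin(nθ))
= 4^2(cos(2*150°) + i sin(2*150°))
= 16(cos 300° + i sin 300°)
= 8 - 8*sqrt(3)i


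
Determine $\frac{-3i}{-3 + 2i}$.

Multiply numerator and denominator by conjugate (-3 - 2i):
= (-3i)(-3 - 2i) / ((-3)^2 + 2^2)
= (-6 + 9i) / 13
= -6/13 + (9/13)i


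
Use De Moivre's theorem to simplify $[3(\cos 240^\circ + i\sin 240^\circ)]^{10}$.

By De Moivre: z^n = r^n(cos(nθ) + i sin(nθ))
= 3^10(cos(10*240°) + i sin(10*240°))
= 59049(cos 240° + i sin 240°)
= -59049/2 - (59049*sqrt(3)/2)i


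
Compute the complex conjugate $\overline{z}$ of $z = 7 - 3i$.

If z = a + bi, then conjugate(z) = a - bi
conjugate(7 - 3i) = 7 + 3i


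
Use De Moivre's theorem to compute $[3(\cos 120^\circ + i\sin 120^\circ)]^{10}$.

By De Moivre: z^n = r^n(cos(nθ) + i sin(nθ))
= 3^10(cos(10*120°) + i sin(10*120°))
= 59049(cos 120° + i sin 120°)
= -59049/2 + (59049*sqrt(3)/2)i


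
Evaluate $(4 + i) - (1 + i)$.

(4 - 1) + (1 - 1)i = 3


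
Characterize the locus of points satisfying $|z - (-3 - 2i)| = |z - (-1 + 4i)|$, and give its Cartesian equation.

|z - z1| = |z - z2| means z is equidistant from z1 and z2,
i.e. the perpendicular bisector of the segment from (-3, -2) to (-1, 4) (midpoint (-2, 1)).
With z = x + yi, square both sides:
(x - (-3))^2 + (y - (-2))^2 = (x - (-1))^2 + (y - 4)^2
The x^2 and y^2 terms cancel: 4x + 12y = 17 - 13 = 4
Simplify: x + 3y = 1
Locus: Perpendicular bisector of the segment from (-3, -2) to (-1, 4): the line x + 3y = 1


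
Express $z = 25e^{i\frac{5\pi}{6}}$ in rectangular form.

a = r cos θ = 25 * -sqrt(3)/2 = -25*sqrt(3)/2
b = r sin θ = 25 * 1/2 = 25/2
z = -25*sqrt(3)/2 + (25/2)i


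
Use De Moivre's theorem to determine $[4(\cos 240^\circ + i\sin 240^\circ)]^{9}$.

By De Moivre: z^n = r^n(cos(nθ) + i sin(nθ))
= 4^9(cos(9*240°) + i sin(9*240°))
= 262144(cos 0° + i sin 0°)
= 262144


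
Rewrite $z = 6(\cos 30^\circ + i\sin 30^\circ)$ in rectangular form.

a = r cos θ = 6 * sqrt(3)/2 = 3*sqrt(3)
b = r sin θ = 6 * 1/2 = 3
z = 3*sqrt(3) + 3i


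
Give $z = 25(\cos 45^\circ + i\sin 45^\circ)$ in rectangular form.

a = r cos θ = 25 * sqrt(2)/2 = 25*sqrt(2)/2
b = r sin θ = 25 * sqrt(2)/2 = 25*sqrt(2)/2
z = 25*sqrt(2)/2 + (25*sqrt(2)/2)i


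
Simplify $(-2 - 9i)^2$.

(a + bi)^2 = a^2 - b^2 + 2abi
= (-2)^2 - (-9)^2 + 2*(-2)*(-9)i
= -77 + 36i


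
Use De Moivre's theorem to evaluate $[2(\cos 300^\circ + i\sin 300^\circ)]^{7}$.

By De Moivre: z^n = r^n(cos(nθ) + i sin(nθ))
= 2^7(cos(7*300°) + i sin(7*300°))
= 128(cos 300° + i sin 300°)
= 64 - 64*sqrt(3)i


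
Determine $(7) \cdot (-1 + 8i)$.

(a1*a2 - b1*b2) + (a1*b2 + b1*a2)i
= (-7 - 0) + (56 + 0)i
= -7 + 56i


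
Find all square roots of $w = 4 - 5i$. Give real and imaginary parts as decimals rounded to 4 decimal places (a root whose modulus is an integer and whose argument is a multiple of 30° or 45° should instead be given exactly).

|w| = sqrt(41) ≈ 6.403124, arg(w) ≈ 308.659808°
Root modulus = sqrt(41)^(1/2) ≈ 2.530440
Root arguments: θ_k = (arg(w) + 360°k)/2 for k = 0, 1, ..., 1
Compute each root as (root modulus)(cos θ_k + i sin θ_k) using full-precision intermediates, then round to 4 decimal places.
Roots: -2.2807 + 1.0962i, 2.2807 - 1.0962i


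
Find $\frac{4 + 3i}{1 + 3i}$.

Multiply numerator and denominator by conjugate (1 - 3i):
= (4 + 3i)(1 - 3i) / (1^2 + 3^2)
= (13 - 9i) / 10
= 13/10 - (9/10)i


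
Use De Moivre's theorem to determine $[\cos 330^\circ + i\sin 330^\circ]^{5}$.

By De Moivre: z^n = r^n(cos(nθ) + i sin(nθ))
= 1^5(cos(5*330°) + i sin(5*330°))
= 1(cos 210° + i sin 210°)
= -sqrt(3)/2 - (1/2)i


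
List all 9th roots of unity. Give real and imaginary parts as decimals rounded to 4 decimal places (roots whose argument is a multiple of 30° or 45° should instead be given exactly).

ω_k = e^(2πik/9) = cos(2πk/9) + i sin(2πk/9) for k = 0, 1, ..., 8
Roots: 1, 0.7660 + 0.6428i, 0.1736 + 0.9848i, -1/2 + (sqrt(3)/2)i, -0.9397 + 0.3420i, -0.9397 - 0.3420i, -1/2 - (sqrt(3)/2)i, 0.1736 - 0.9848i, 0.7660 - 0.6428i


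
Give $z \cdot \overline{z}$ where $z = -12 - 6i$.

z * conjugate(z) = |z|^2 = a^2 + b^2
= (-12)^2 + (-6)^2 = 180


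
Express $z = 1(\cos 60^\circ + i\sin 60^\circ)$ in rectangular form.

a = r cos θ = 1 * 1/2 = 1/2
b = r sin θ = 1 * sqrt(3)/2 = sqrt(3)/2
z = 1/2 + (sqrt(3)/2)i


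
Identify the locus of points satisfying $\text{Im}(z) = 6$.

Im(z) = y where z = x + yi; the equation y = 6 is satisfied by all points with that y-coordinate
Locus: Horizontal line y = 6


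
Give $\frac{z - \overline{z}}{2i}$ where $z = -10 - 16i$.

z - conjugate(z) = 2bi
(z - conjugate(z))/(2i) = 2bi/(2i) = b = -16


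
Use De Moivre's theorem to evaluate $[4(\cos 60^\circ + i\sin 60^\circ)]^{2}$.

By De Moivre: z^n = r^n(cos(nθ) + i sin(nθ))
= 4^2(cos(2*60°) + i sin(2*60°))
= 16(cos 120° + i sin 120°)
= -8 + 8*sqrt(3)i


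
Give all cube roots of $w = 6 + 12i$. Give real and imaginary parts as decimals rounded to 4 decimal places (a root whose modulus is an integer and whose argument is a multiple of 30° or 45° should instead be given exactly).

|w| = sqrt(180) ≈ 13.416408, arg(w) ≈ 63.434949°
Root modulus = sqrt(180)^(1/3) ≈ 2.376177
Root arguments: θ_k = (arg(w) + 360°k)/3 for k = 0, 1, ..., 2
Compute each root as (root modulus)(cos θ_k + i sin θ_k) using full-precision intermediates, then round to 4 decimal places.
Roots: 2.2162 + 0.8572i, -1.8504 + 1.4907i, -0.3658 - 2.3479i


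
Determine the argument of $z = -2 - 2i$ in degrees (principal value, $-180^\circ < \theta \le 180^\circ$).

θ = arctan(b/a) = arctan(-2/-2) (quadrant-adjusted) = -135°


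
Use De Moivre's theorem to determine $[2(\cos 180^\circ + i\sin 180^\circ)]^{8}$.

By De Moivre: z^n = r^n(cos(nθ) + i sin(nθ))
= 2^8(cos(8*180°) + i sin(8*180°))
= 256(cos 0° + i sin 0°)
= 256


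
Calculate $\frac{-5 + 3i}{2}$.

Divisor is real, so divide each part by 2:
= -5/2 + (3/2)i


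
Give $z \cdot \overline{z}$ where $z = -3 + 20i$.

z * conjugate(z) = |z|^2 = a^2 + b^2
= (-3)^2 + 20^2 = 409


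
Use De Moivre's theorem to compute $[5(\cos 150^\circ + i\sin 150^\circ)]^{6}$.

By De Moivre: z^n = r^n(cos(nθ) + i sin(nθ))
= 5^6(cos(6*150°) + i sin(6*150°))
= 15625(cos 180° + i sin 180°)
= -15625


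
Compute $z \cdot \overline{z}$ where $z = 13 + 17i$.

z * conjugate(z) = |z|^2 = a^2 + b^2
= 13^2 + 17^2 = 458


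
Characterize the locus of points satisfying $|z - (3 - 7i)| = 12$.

|z - z0| = r describes a circle centered at z0 with radius r
Here z0 = 3 - 7i and r = 12
Locus: Circle centered at (3, -7) with radius 12


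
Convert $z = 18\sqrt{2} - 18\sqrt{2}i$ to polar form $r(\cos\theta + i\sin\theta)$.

r = |z| = sqrt(a^2 + b^2) = sqrt((18*sqrt(2))^2 + (-18*sqrt(2))^2) = sqrt(648 + 648) = sqrt(1296) = 36
θ = arctan(b/a) = arctan(-25.4558/25.4558) (quadrant-adjusted) = 315°
z = 36(cos 315° + i sin 315°)


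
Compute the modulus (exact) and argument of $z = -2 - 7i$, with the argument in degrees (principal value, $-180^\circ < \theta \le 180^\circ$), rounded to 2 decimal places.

|z| = sqrt((-2)^2 + (-7)^2) = sqrt(53)
arg(z) = arctan(b/a) = arctan(-7/-2) (quadrant-adjusted) = -105.95°


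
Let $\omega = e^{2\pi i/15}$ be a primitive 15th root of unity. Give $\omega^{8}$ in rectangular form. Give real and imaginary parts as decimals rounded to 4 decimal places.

ω^8 = e^(2πi·8/15) = e^(i·16π/15)
= cos(16π/15) + i sin(16π/15)
= -0.9781 - 0.2079i


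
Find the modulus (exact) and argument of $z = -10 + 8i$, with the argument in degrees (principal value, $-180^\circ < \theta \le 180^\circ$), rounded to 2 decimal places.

|z| = sqrt((-10)^2 + 8^2) = sqrt(164)
arg(z) = arctan(b/a) = arctan(8/-10) (quadrant-adjusted) = 141.34°


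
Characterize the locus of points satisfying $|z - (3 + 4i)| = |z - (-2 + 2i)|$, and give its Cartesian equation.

|z - z1| = |z - z2| means z is equidistant from z1 and z2,
i.e. the perpendicular bisector of the segment from (3, 4) to (-2, 2) (midpoint (1/2, 3)).
With z = x + yi, square both sides:
(x - 3)^2 + (y - 4)^2 = (x - (-2))^2 + (y - 2)^2
The x^2 and y^2 terms cancel: -10x + (-4)y = 8 - 25 = -17
Simplify: 10x + 4y = 17
Locus: Perpendicular bisector of the segment from (3, 4) to (-2, 2): the line 10x + 4y = 17


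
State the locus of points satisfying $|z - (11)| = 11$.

|z - z0| = r describes a circle centered at z0 with radius r
Here z0 = 11 and r = 11
Locus: Circle centered at (11, 0) with radius 11


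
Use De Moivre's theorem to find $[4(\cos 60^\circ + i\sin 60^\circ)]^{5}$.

By De Moivre: z^n = r^n(cos(nθ) + i sin(nθ))
= 4^5(cos(5*60°) + i sin(5*60°))
= 1024(cos 300° + i sin 300°)
= 512 - 512*sqrt(3)i


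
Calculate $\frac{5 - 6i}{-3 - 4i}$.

Multiply numerator and denominator by conjugate (-3 + 4i):
= (5 - 6i)(-3 + 4i) / ((-3)^2 + (-4)^2)
= (9 + 38i) / 25
= 9/25 + (38/25)i


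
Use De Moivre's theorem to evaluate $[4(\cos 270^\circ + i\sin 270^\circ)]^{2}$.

By De Moivre: z^n = r^n(cos(nθ) + i sin(nθ))
= 4^2(cos(2*270°) + i sin(2*270°))
= 16(cos 180° + i sin 180°)
= -16


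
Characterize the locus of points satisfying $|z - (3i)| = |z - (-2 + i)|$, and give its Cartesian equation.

|z - z1| = |z - z2| means z is equidistant from z1 and z2,
i.e. the perpendicular bisector of the segment from (0, 3) to (-2, 1) (midpoint (-1, 2)).
With z = x + yi, square both sides:
(x - 0)^2 + (y - 3)^2 = (x - (-2))^2 + (y - 1)^2
The x^2 and y^2 terms cancel: -4x + (-4)y = 5 - 9 = -4
Simplify: x + y = 1
Locus: Perpendicular bisector of the segment from (0, 3) to (-2, 1): the line x + y = 1


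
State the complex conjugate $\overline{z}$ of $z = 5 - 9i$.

If z = a + bi, then conjugate(z) = a - bi
conjugate(5 - 9i) = 5 + 9i


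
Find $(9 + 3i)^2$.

(a + bi)^2 = a^2 - b^2 + 2abi
= 9^2 - 3^2 + 2*9*3i
= 72 + 54i


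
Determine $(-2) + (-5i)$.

(-2 + 0) + (0 + (-5))i = -2 - 5i


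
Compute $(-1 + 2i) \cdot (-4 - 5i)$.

(a1*a2 - b1*b2) + (a1*b2 + b1*a2)i
= (4 - (-10)) + (5 + (-8))i
= 14 - 3i


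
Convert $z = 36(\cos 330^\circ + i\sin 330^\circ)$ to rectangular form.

a = r cos θ = 36 * sqrt(3)/2 = 18*sqrt(3)
b = r sin θ = 36 * -1/2 = -18
z = 18*sqrt(3) - 18i


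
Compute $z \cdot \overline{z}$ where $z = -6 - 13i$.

z * conjugate(z) = |z|^2 = a^2 + b^2
= (-6)^2 + (-13)^2 = 205


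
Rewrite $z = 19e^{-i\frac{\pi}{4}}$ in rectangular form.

a = r cos θ = 19 * sqrt(2)/2 = 19*sqrt(2)/2
b = r sin θ = 19 * -sqrt(2)/2 = -19*sqrt(2)/2
z = 19*sqrt(2)/2 - (19*sqrt(2)/2)i


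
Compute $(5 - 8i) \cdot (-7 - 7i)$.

(a1*a2 - b1*b2) + (a1*b2 + b1*a2)i
= (-35 - 56) + (-35 + 56)i
= -91 + 21i


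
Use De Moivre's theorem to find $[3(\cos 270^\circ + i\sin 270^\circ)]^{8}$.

By De Moivre: z^n = r^n(cos(nθ) + i sin(nθ))
= 3^8(cos(8*270°) + i sin(8*270°))
= 6561(cos 0° + i sin 0°)
= 6561


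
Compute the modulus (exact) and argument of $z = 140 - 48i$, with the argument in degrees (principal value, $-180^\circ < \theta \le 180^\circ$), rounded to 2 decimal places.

|z| = sqrt(140^2 + (-48)^2) = 148
arg(z) = arctan(b/a) = arctan(-48/140) (quadrant-adjusted) = -18.92°


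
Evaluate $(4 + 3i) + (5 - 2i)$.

(4 + 5) + (3 + (-2))i = 9 + i


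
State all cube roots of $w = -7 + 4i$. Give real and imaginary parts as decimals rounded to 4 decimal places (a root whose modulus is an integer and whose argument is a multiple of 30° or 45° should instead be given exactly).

|w| = sqrt(65) ≈ 8.062258, arg(w) ≈ 150.255119°
Root modulus = sqrt(65)^(1/3) ≈ 2.005175
Root arguments: θ_k = (arg(w) + 360°k)/3 for k = 0, 1, ..., 2
Compute each root as (root modulus)(cos θ_k + i sin θ_k) using full-precision intermediates, then round to 4 decimal places.
Roots: 1.2866 + 1.5380i, -1.9752 + 0.3453i, 0.6886 - 1.8832i


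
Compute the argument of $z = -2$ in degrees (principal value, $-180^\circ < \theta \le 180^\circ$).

b = 0 and a < 0, so z lies on the negative real axis: θ = 180°


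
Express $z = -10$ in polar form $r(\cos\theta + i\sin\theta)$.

r = |z| = sqrt(a^2 + b^2) = sqrt((-10)^2 + (0)^2) = sqrt(100 + 0) = sqrt(100) = 10
b = 0 and a < 0, so z lies on the negative real axis: θ = 180°
z = 10(cos 180° + i sin 180°)


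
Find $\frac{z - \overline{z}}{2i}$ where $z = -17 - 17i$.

z - conjugate(z) = 2bi
(z - conjugate(z))/(2i) = 2bi/(2i) = b = -17


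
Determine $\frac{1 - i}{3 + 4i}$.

Multiply numerator and denominator by conjugate (3 - 4i):
= (1 - i)(3 - 4i) / (3^2 + 4^2)
= (-1 - 7i) / 25
= -1/25 - (7/25)i


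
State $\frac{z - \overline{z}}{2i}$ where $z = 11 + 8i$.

z - conjugate(z) = 2bi
(z - conjugate(z))/(2i) = 2bi/(2i) = b = 8


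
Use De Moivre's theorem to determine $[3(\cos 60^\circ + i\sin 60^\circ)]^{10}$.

By De Moivre: z^n = r^n(cos(nθ) + i sin(nθ))
= 3^10(cos(10*60°) + i sin(10*60°))
= 59049(cos 240° + i sin 240°)
= -59049/2 - (59049*sqrt(3)/2)i


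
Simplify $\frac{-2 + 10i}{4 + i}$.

Multiply numerator and denominator by conjugate (4 - i):
= (-2 + 10i)(4 - i) / (4^2 + 1^2)
= (2 + 42i) / 17
= 2/17 + (42/17)i


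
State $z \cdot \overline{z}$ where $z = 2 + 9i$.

z * conjugate(z) = |z|^2 = a^2 + b^2
= 2^2 + 9^2 = 85


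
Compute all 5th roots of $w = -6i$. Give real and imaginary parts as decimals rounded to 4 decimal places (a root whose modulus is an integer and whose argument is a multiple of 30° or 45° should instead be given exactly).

|w| = 6, arg(w) = 270°
Root modulus = 6^(1/5) ≈ 1.430969
Root arguments: θ_k = (270° + 360°k)/5 for k = 0, 1, ..., 4
Compute each root as (root modulus)(cos θ_k + i sin θ_k) using full-precision intermediates, then round to 4 decimal places.
Roots: 0.8411 + 1.1577i, -0.8411 + 1.1577i, -1.3609 - 0.4422i, -1.4310i, 1.3609 - 0.4422i


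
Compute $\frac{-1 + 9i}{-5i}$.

Multiply numerator and denominator by conjugate (5i):
= (-1 + 9i)(5i) / (0^2 + (-5)^2)
= (-45 - 5i) / 25
Divide through by 5: (-9 - i) / 5
= -9/5 - (1/5)i


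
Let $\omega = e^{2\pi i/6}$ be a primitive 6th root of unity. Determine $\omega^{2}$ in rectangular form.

ω^2 = e^(2πi·2/6) = e^(i·2π/3)
= cos(2π/3) + i sin(2π/3)
= -1/2 + (sqrt(3)/2)i


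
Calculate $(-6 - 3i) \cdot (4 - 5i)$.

(a1*a2 - b1*b2) + (a1*b2 + b1*a2)i
= (-24 - 15) + (30 + (-12))i
= -39 + 18i


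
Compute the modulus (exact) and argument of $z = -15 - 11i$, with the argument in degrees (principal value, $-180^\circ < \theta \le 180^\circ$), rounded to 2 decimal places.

|z| = sqrt((-15)^2 + (-11)^2) = sqrt(346)
arg(z) = arctan(b/a) = arctan(-11/-15) (quadrant-adjusted) = -143.75°


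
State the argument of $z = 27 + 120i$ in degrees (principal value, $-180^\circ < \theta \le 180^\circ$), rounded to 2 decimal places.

θ = arctan(b/a) = arctan(120/27) (quadrant-adjusted) = 77.32°


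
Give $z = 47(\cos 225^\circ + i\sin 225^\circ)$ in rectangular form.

a = r cos θ = 47 * -sqrt(2)/2 = -47*sqrt(2)/2
b = r sin θ = 47 * -sqrt(2)/2 = -47*sqrt(2)/2
z = -47*sqrt(2)/2 - (47*sqrt(2)/2)i


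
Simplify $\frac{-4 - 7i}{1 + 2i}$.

Multiply numerator and denominator by conjugate (1 - 2i):
= (-4 - 7i)(1 - 2i) / (1^2 + 2^2)
= (-18 + i) / 5
= -18/5 + (1/5)i


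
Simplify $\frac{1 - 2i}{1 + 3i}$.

Multiply numerator and denominator by conjugate (1 - 3i):
= (1 - 2i)(1 - 3i) / (1^2 + 3^2)
= (-5 - 5i) / 10
Divide through by 5: (-1 - i) / 2
= -1/2 - (1/2)i


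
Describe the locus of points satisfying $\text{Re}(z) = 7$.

Re(z) = x where z = x + yi; the equation x = 7 is satisfied by all points with that x-coordinate
Locus: Vertical line x = 7


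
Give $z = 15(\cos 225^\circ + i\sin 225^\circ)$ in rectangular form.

a = r cos θ = 15 * -sqrt(2)/2 = -15*sqrt(2)/2
b = r sin θ = 15 * -sqrt(2)/2 = -15*sqrt(2)/2
z = -15*sqrt(2)/2 - (15*sqrt(2)/2)i


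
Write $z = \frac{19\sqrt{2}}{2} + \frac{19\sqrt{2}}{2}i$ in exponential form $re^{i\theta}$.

r = |z| = sqrt((19*sqrt(2)/2)^2 + (19*sqrt(2)/2)^2) = sqrt(361/2 + 361/2) = sqrt(361) = 19
θ = arctan(b/a) = arctan(13.435/13.435) (quadrant-adjusted) = 45° = π/4
z = 19e^(i*π/4)


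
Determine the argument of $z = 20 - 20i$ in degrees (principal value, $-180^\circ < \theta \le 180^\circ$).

θ = arctan(b/a) = arctan(-20/20) (quadrant-adjusted) = -45°


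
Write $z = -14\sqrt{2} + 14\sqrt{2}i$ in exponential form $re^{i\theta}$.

r = |z| = sqrt((-14*sqrt(2))^2 + (14*sqrt(2))^2) = sqrt(392 + 392) = sqrt(784) = 28
θ = arctan(b/a) = arctan(19.799/-19.799) (quadrant-adjusted) = 135° = 3π/4
z = 28e^(i*3π/4)


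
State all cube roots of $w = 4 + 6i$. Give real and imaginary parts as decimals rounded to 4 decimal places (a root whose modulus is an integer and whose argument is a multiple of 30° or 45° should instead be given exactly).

|w| = sqrt(52) ≈ 7.211103, arg(w) ≈ 56.309932°
Root modulus = sqrt(52)^(1/3) ≈ 1.931971
Root arguments: θ_k = (arg(w) + 360°k)/3 for k = 0, 1, ..., 2
Compute each root as (root modulus)(cos θ_k + i sin θ_k) using full-precision intermediates, then round to 4 decimal places.
Roots: 1.8292 + 0.6216i, -1.4530 + 1.2733i, -0.3762 - 1.8950i


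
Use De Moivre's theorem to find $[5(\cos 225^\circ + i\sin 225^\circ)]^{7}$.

By De Moivre: z^n = r^n(cos(nθ) + i sin(nθ))
= 5^7(cos(7*225°) + i sin(7*225°))
= 78125(cos 135° + i sin 135°)
= -78125*sqrt(2)/2 + (78125*sqrt(2)/2)i


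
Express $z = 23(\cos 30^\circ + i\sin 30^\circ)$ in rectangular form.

a = r cos θ = 23 * sqrt(3)/2 = 23*sqrt(3)/2
b = r sin θ = 23 * 1/2 = 23/2
z = 23*sqrt(3)/2 + (23/2)i


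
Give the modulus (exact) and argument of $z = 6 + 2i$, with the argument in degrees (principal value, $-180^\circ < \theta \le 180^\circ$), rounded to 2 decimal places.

|z| = sqrt(6^2 + 2^2) = sqrt(40)
arg(z) = arctan(b/a) = arctan(2/6) (quadrant-adjusted) = 18.43°


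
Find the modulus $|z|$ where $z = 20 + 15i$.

|z| = sqrt(a^2 + b^2) = sqrt(20^2 + 15^2) = sqrt(625) = 25


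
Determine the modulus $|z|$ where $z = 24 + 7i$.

|z| = sqrt(a^2 + b^2) = sqrt(24^2 + 7^2) = sqrt(625) = 25


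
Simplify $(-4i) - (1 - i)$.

(0 - 1) + (-4 - (-1))i = -1 - 3i


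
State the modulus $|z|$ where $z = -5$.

|z| = sqrt(a^2 + b^2) = sqrt((-5)^2 + 0^2) = sqrt(25) = 5


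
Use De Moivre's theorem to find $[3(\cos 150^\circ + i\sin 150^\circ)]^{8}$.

By De Moivre: z^n = r^n(cos(nθ) + i sin(nθ))
= 3^8(cos(8*150°) + i sin(8*150°))
= 6561(cos 120° + i sin 120°)
= -6561/2 + (6561*sqrt(3)/2)i


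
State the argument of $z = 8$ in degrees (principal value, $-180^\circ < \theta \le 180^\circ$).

b = 0 and a > 0, so z lies on the positive real axis: θ = 0°


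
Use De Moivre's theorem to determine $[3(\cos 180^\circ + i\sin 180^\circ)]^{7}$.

By De Moivre: z^n = r^n(cos(nθ) + i sin(nθ))
= 3^7(cos(7*180°) + i sin(7*180°))
= 2187(cos 180° + i sin 180°)
= -2187


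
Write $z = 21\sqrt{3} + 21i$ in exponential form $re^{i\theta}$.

r = |z| = sqrt((21*sqrt(3))^2 + (21)^2) = sqrt(1323 + 441) = sqrt(1764) = 42
θ = arctan(b/a) = arctan(21/36.3731) (quadrant-adjusted) = 30° = π/6
z = 42e^(i*π/6)


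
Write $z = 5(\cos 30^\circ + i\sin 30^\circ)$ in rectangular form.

a = r cos θ = 5 * sqrt(3)/2 = 5*sqrt(3)/2
b = r sin θ = 5 * 1/2 = 5/2
z = 5*sqrt(3)/2 + (5/2)i


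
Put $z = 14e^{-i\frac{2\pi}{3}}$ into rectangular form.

a = r cos θ = 14 * -1/2 = -7
b = r sin θ = 14 * -sqrt(3)/2 = -7*sqrt(3)
z = -7 - 7*sqrt(3)i


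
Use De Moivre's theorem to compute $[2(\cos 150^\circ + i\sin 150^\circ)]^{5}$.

By De Moivre: z^n = r^n(cos(nθ) + i sin(nθ))
= 2^5(cos(5*150°) + i sin(5*150°))
= 32(cos 30° + i sin 30°)
= 16*sqrt(3) + 16i


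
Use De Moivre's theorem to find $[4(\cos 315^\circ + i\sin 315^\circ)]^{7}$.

By De Moivre: z^n = r^n(cos(nθ) + i sin(nθ))
= 4^7(cos(7*315°) + i sin(7*315°))
= 16384(cos 45° + i sin 45°)
= 8192*sqrt(2) + 8192*sqrt(2)i


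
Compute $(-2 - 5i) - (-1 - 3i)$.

(-2 - (-1)) + (-5 - (-3))i = -1 - 2i


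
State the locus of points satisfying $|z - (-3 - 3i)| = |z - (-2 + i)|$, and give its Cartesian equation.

|z - z1| = |z - z2| means z is equidistant from z1 and z2,
i.e. the perpendicular bisector of the segment from (-3, -3) to (-2, 1) (midpoint (-5/2, -1)).
With z = x + yi, square both sides:
(x - (-3))^2 + (y - (-3))^2 = (x - (-2))^2 + (y - 1)^2
The x^2 and y^2 terms cancel: 2x + 8y = 5 - 18 = -13
Simplify: 2x + 8y = -13
Locus: Perpendicular bisector of the segment from (-3, -3) to (-2, 1): the line 2x + 8y = -13


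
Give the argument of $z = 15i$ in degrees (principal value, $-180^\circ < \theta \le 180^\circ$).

a = 0 and b > 0, so z lies on the positive imaginary axis: θ = 90°


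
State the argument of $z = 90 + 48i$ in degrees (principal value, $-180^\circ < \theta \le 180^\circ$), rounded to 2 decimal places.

θ = arctan(b/a) = arctan(48/90) (quadrant-adjusted) = 28.07°


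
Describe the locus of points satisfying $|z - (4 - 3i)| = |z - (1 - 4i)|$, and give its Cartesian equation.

|z - z1| = |z - z2| means z is equidistant from z1 and z2,
i.e. the perpendicular bisector of the segment from (4, -3) to (1, -4) (midpoint (5/2, -7/2)).
With z = x + yi, square both sides:
(x - 4)^2 + (y - (-3))^2 = (x - 1)^2 + (y - (-4))^2
The x^2 and y^2 terms cancel: -6x + (-2)y = 17 - 25 = -8
Simplify: 3x + y = 4
Locus: Perpendicular bisector of the segment from (4, -3) to (1, -4): the line 3x + y = 4


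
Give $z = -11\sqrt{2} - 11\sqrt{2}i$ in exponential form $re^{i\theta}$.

r = |z| = sqrt((-11*sqrt(2))^2 + (-11*sqrt(2))^2) = sqrt(242 + 242) = sqrt(484) = 22
θ = arctan(b/a) = arctan(-15.5563/-15.5563) (quadrant-adjusted) = -135° = -3π/4
z = 22e^(-i*3π/4)


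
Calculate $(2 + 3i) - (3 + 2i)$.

(2 - 3) + (3 - 2)i = -1 + i


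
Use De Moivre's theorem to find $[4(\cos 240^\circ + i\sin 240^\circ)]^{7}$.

By De Moivre: z^n = r^n(cos(nθ) + i sin(nθ))
= 4^7(cos(7*240°) + i sin(7*240°))
= 16384(cos 240° + i sin 240°)
= -8192 - 8192*sqrt(3)i


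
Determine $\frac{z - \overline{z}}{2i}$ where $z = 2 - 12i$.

z - conjugate(z) = 2bi
(z - conjugate(z))/(2i) = 2bi/(2i) = b = -12


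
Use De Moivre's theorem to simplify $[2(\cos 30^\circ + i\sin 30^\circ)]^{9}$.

By De Moivre: z^n = r^n(cos(nθ) + i sin(nθ))
= 2^9(cos(9*30°) + i sin(9*30°))
= 512(cos 270° + i sin 270°)
= -512i


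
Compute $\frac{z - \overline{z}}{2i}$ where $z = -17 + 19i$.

z - conjugate(z) = 2bi
(z - conjugate(z))/(2i) = 2bi/(2i) = b = 19


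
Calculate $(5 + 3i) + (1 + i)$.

(5 + 1) + (3 + 1)i = 6 + 4i


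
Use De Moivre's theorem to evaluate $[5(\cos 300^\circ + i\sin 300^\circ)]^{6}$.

By De Moivre: z^n = r^n(cos(nθ) + i sin(nθ))
= 5^6(cos(6*300°) + i sin(6*300°))
= 15625(cos 0° + i sin 0°)
= 15625


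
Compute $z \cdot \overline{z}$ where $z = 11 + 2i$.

z * conjugate(z) = |z|^2 = a^2 + b^2
= 11^2 + 2^2 = 125


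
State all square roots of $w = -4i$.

|w| = 4, arg(w) = 270°
Root modulus = 4^(1/2) = 2
Root arguments: θ_k = (270° + 360°k)/2 for k = 0, 1, ..., 1
Roots: -sqrt(2) + sqrt(2)i, sqrt(2) - sqrt(2)i


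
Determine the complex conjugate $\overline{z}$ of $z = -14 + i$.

If z = a + bi, then conjugate(z) = a - bi
conjugate(-14 + i) = -14 - i


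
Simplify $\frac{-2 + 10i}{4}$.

Divisor is real, so divide each part by 4:
= -1/2 + (5/2)i


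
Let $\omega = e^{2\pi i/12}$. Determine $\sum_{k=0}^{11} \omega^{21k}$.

Let ζ = ω^21 = e^(2πi·21/12). Since 12 ∤ 21, ζ ≠ 1.
Sum = Σ_{k=0}^{11} ζ^k = (ζ^12 - 1)/(ζ - 1) = (ω^{21·12} - 1)/(ζ - 1) = (1 - 1)/(ζ - 1) = 0


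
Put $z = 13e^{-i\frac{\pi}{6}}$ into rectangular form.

a = r cos θ = 13 * sqrt(3)/2 = 13*sqrt(3)/2
b = r sin θ = 13 * -1/2 = -13/2
z = 13*sqrt(3)/2 - (13/2)i


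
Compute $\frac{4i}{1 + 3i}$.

Multiply numerator and denominator by conjugate (1 - 3i):
= (4i)(1 - 3i) / (1^2 + 3^2)
= (12 + 4i) / 10
Divide through by 2: (6 + 2i) / 5
= 6/5 + (2/5)i


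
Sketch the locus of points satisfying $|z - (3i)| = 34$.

|z - z0| = r describes a circle centered at z0 with radius r
Here z0 = 3i and r = 34
Locus: Circle centered at (0, 3) with radius 34


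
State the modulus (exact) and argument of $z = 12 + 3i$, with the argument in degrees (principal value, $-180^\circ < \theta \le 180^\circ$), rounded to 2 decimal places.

|z| = sqrt(12^2 + 3^2) = sqrt(153)
arg(z) = arctan(b/a) = arctan(3/12) (quadrant-adjusted) = 14.04°


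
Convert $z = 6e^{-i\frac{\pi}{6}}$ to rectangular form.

a = r cos θ = 6 * sqrt(3)/2 = 3*sqrt(3)
b = r sin θ = 6 * -1/2 = -3
z = 3*sqrt(3) - 3i
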